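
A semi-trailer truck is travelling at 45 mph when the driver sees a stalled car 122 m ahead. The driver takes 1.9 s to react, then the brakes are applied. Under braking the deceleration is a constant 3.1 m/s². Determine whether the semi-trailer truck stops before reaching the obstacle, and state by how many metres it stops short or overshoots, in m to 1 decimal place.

Yes — it stops 18.5 m short of the obstacle

45 mph × 0.44704 = 20.1168 m/s.
Reaction distance = 20.1168 × 1.9 = 38.222 m.
Braking distance = v²/(2a) = 404.686 / 6.200 = 65.272 m.
Total stopping distance = 38.222 + 65.272 = 103.494 m, vs 122 m available — it stops with 122 − 103.494 = 18.506 m to spare.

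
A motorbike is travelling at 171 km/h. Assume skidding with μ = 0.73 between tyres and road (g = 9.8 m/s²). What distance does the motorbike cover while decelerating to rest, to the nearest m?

Braking distance ≈ 158 m

171 km/h ÷ 3.6 = 47.5000 m/s.
a = μg = 0.73 × 9.8 = 7.154 m/s².
Braking distance = v²/(2a) = 47.5000² / (2 × 7.154) = 2256.250 / 14.308 = 157.692 m.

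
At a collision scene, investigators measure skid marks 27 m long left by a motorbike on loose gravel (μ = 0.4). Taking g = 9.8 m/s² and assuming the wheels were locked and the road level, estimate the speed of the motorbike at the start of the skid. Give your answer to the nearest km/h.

Deceleration a = μg = 0.4 × 9.8 = 3.920 m/s².
v = √(2a·d) = √(2 × 3.920 × 27) = √211.680 = 14.5492 m/s.
= 14.5492 × 3.6 = 52.377 km/h.

Initial speed ≈ 52 km/h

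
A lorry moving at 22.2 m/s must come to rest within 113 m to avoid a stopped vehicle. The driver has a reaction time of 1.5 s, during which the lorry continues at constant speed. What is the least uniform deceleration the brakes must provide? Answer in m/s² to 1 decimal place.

Required deceleration ≈ 3.1 m/s²

Distance covered during reaction = 22.2000 × 1.5 = 33.300 m.
Distance available for braking: 113 − 33.300 = 79.700 m.
v² = 2a·d ⇒ a = v²/(2d) = 22.2000² / (2 × 79.700) = 492.840 / 159.400 = 3.0918 m/s².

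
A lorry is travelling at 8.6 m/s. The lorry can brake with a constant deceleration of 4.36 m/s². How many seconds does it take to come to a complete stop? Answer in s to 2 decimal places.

Braking time = v/a = 8.6000 / 4.360 = 1.972 s.

Braking time ≈ 1.97 s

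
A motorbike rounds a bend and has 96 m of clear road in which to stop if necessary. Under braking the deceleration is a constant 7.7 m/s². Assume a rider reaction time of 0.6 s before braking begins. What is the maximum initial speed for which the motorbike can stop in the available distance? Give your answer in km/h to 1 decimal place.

Maximum speed ≈ 122.8 km/h

Stopping distance: v·t_r + v²/(2a) = 96 with t_r = 0.6 s and a = 7.700 m/s².
So v² + 9.240 v − 1478.40 = 0.
Positive root: v = −a·t_r + √((a·t_r)² + 2a·d) = −4.620 + √(21.344 + 1478.40) = 34.1065 m/s.
34.1065 m/s × 3.6 = 122.783 km/h.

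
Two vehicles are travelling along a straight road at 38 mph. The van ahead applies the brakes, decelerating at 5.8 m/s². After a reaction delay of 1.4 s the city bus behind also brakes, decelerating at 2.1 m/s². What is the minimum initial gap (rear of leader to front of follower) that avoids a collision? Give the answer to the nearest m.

Minimum gap ≈ 68 m

38 mph × 0.44704 = 16.9875 m/s.
Leader travels v²/(2a_L) = 288.575 / 11.600 = 24.877 m before stopping.
Follower covers v·t_r = 16.9875 × 1.4 = 23.782 m while reacting, then v²/(2a_F) = 288.575 / 4.200 = 68.708 m while braking, for a total of 23.782 + 68.708 = 92.490 m.
Since a_F ≤ a_L and the follower starts braking later, the follower is never slower than the leader, so the closest approach is when both have stopped.
Minimum gap = 92.490 − 24.877 = 67.613 m.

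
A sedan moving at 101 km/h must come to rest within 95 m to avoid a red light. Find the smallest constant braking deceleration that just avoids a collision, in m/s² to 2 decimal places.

101 km/h ÷ 3.6 = 28.0556 m/s.
v² = 2a·d ⇒ a = v²/(2d) = 28.0556² / (2 × 95.000) = 787.117 / 190.000 = 4.1427 m/s².

Required deceleration ≈ 4.14 m/s²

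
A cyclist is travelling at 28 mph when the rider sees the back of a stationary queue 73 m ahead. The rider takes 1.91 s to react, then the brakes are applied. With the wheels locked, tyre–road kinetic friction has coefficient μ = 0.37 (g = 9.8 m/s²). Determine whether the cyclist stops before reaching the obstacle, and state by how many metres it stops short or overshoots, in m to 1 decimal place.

28 mph × 0.44704 = 12.5171 m/s.
a = μg = 0.37 × 9.8 = 3.626 m/s².
Reaction distance = 12.5171 × 1.91 = 23.908 m.
Braking distance = v²/(2a) = 156.678 / 7.252 = 21.605 m.
Total stopping distance = 23.908 + 21.605 = 45.513 m, vs 73 m available — it stops with 73 − 45.513 = 27.487 m to spare.

Yes — it stops 27.5 m short of the obstacle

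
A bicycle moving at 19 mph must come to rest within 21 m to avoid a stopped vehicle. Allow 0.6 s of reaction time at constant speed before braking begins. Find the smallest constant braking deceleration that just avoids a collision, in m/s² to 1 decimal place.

Required deceleration ≈ 2.3 m/s²

19 mph × 0.44704 = 8.4938 m/s.
Distance covered during reaction = 8.4938 × 0.6 = 5.096 m.
Distance available for braking: 21 − 5.096 = 15.904 m.
v² = 2a·d ⇒ a = v²/(2d) = 8.4938² / (2 × 15.904) = 72.145 / 31.808 = 2.2681 m/s².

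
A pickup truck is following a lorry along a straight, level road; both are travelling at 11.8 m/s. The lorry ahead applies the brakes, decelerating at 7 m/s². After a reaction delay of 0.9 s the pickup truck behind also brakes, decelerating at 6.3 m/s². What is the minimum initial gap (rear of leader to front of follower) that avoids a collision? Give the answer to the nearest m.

Minimum gap ≈ 12 m

Leader travels v²/(2a_L) = 139.240 / 14.000 = 9.946 m before stopping.
Follower covers v·t_r = 11.8000 × 0.9 = 10.620 m while reacting, then v²/(2a_F) = 139.240 / 12.600 = 11.051 m while braking, for a total of 10.620 + 11.051 = 21.671 m.
Since a_F ≤ a_L and the follower starts braking later, the follower is never slower than the leader, so the closest approach is when both have stopped.
Minimum gap = 21.671 − 9.946 = 11.725 m.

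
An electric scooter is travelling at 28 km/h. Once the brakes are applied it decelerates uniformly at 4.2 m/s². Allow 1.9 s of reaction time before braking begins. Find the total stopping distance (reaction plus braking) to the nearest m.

28 km/h ÷ 3.6 = 7.7778 m/s.
Reaction distance = v·t_r = 7.7778 × 1.9 = 14.778 m.
Braking distance = v²/(2a) = 7.7778² / (2 × 4.200) = 60.494 / 8.400 = 7.202 m.
Total = 14.778 + 7.202 = 21.980 m.

Total stopping distance ≈ 22 m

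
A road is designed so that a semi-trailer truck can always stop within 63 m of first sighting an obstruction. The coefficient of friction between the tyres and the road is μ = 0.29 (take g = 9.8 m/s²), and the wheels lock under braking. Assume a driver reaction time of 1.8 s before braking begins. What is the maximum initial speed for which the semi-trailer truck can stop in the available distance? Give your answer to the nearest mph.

Maximum speed ≈ 32 mph

a = μg = 0.29 × 9.8 = 2.842 m/s².
Stopping distance: v·t_r + v²/(2a) = 63 with t_r = 1.8 s and a = 2.842 m/s².
So v² + 10.231 v − 358.09 = 0.
Positive root: v = −a·t_r + √((a·t_r)² + 2a·d) = −5.116 + √(26.173 + 358.09) = 14.4866 m/s.
14.4866 m/s ÷ 0.44704 = 32.406 mph.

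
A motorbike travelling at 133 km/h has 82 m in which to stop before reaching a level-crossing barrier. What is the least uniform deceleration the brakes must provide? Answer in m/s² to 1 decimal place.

133 km/h ÷ 3.6 = 36.9444 m/s.
v² = 2a·d ⇒ a = v²/(2d) = 36.9444² / (2 × 82.000) = 1364.889 / 164.000 = 8.3225 m/s².

Required deceleration ≈ 8.3 m/s²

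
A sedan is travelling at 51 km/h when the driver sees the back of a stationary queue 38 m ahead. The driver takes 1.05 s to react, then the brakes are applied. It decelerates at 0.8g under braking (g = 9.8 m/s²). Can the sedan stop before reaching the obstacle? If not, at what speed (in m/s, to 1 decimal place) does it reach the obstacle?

Yes — it stops about 10.3 m short of the obstacle, so it never reaches it

51 km/h ÷ 3.6 = 14.1667 m/s.
a = 0.8 × 9.8 = 7.840 m/s².
Reaction distance = 14.1667 × 1.05 = 14.875 m.
Braking distance = v²/(2a) = 200.695 / 15.680 = 12.799 m.
Total stopping distance = 14.875 + 12.799 = 27.674 m, vs 38 m available — it stops with 38 − 27.674 = 10.326 m to spare.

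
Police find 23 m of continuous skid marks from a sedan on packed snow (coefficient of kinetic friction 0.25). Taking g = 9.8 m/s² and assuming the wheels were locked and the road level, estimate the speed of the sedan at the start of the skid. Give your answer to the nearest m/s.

Initial speed ≈ 11 m/s

Deceleration a = μg = 0.25 × 9.8 = 2.450 m/s².
v = √(2a·d) = √(2 × 2.450 × 23) = √112.700 = 10.6160 m/s.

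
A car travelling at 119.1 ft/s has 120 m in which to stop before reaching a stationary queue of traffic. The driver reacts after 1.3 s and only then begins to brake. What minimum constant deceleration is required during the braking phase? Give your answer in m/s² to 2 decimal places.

119.1 ft/s × 0.3048 = 36.3017 m/s.
Distance covered during reaction = 36.3017 × 1.3 = 47.192 m.
Distance available for braking: 120 − 47.192 = 72.808 m.
v² = 2a·d ⇒ a = v²/(2d) = 36.3017² / (2 × 72.808) = 1317.813 / 145.616 = 9.0499 m/s².

Required deceleration ≈ 9.05 m/s²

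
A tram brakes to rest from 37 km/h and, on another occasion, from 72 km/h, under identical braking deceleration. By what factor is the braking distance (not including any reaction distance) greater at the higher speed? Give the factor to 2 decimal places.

Factor ≈ 3.79

Braking distance d = v²/(2a), so with a fixed, d ∝ v².
Factor = (72/37)² = 1.9459² = 3.7865.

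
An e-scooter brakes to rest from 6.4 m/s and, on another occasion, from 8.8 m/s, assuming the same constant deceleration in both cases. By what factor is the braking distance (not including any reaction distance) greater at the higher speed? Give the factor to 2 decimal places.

Factor ≈ 1.89

Braking distance d = v²/(2a), so with a fixed, d ∝ v².
Factor = (8.8/6.4)² = 1.3750² = 1.8906.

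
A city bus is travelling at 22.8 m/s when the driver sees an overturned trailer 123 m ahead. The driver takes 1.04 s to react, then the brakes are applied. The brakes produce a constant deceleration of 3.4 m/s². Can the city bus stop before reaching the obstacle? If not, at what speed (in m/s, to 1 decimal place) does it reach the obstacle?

Yes — it stops about 22.8 m short of the obstacle, so it never reaches it

Reaction distance = 22.8000 × 1.04 = 23.712 m.
Braking distance = v²/(2a) = 519.840 / 6.800 = 76.447 m.
Total stopping distance = 23.712 + 76.447 = 100.159 m, vs 123 m available — it stops with 123 − 100.159 = 22.841 m to spare.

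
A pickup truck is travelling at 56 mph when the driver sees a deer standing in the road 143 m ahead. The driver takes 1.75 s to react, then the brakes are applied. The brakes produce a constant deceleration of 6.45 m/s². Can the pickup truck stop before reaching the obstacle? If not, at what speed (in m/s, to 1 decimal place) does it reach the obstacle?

56 mph × 0.44704 = 25.0342 m/s.
Reaction distance = 25.0342 × 1.75 = 43.810 m.
Braking distance = v²/(2a) = 626.711 / 12.900 = 48.582 m.
Total stopping distance = 43.810 + 48.582 = 92.392 m, vs 143 m available — it stops with 143 − 92.392 = 50.608 m to spare.

Yes — it stops about 50.6 m short of the obstacle, so it never reaches it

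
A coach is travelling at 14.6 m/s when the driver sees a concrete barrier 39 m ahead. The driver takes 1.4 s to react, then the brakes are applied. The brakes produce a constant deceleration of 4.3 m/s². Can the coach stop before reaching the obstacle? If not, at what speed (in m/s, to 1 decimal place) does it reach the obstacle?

Reaction distance = 14.6000 × 1.4 = 20.440 m.
Braking distance needed to stop: v²/(2a) = 213.160 / 8.600 = 24.786 m, so total needed = 20.440 + 24.786 = 45.226 m > 39 m — it cannot stop.
Distance remaining when braking begins: 39 − 20.440 = 18.560 m.
v² = v₀² − 2a·d = 213.160 − 2 × 4.300 × 18.560 = 53.544 m²/s².
v = √53.544 = 7.317 m/s.

No — it strikes the obstacle at 7.3 m/s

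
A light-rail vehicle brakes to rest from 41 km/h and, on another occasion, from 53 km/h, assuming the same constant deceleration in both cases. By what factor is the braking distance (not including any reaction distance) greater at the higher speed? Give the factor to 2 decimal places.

Braking distance d = v²/(2a), so with a fixed, d ∝ v².
Factor = (53/41)² = 1.2927² = 1.6711.

Factor ≈ 1.67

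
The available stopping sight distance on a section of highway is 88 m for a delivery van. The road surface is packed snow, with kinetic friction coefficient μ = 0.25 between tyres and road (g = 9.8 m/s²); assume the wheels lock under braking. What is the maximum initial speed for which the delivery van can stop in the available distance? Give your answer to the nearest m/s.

Maximum speed ≈ 21 m/s

a = μg = 0.25 × 9.8 = 2.450 m/s².
v²/(2a) = d ⇒ v = √(2 × 2.450 × 88) = √431.20 = 20.7654 m/s.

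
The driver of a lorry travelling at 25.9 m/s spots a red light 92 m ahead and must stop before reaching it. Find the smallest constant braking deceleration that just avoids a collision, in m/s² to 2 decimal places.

Required deceleration ≈ 3.65 m/s²

v² = 2a·d ⇒ a = v²/(2d) = 25.9000² / (2 × 92.000) = 670.810 / 184.000 = 3.6457 m/s².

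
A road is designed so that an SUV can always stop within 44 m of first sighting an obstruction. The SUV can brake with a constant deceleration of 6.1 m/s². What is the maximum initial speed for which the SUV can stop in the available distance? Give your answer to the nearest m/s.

v²/(2a) = d ⇒ v = √(2 × 6.100 × 44) = √536.80 = 23.1689 m/s.

Maximum speed ≈ 23 m/s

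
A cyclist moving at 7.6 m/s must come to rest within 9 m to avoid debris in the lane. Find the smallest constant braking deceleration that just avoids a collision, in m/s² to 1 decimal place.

v² = 2a·d ⇒ a = v²/(2d) = 7.6000² / (2 × 9.000) = 57.760 / 18.000 = 3.2089 m/s².

Required deceleration ≈ 3.2 m/s²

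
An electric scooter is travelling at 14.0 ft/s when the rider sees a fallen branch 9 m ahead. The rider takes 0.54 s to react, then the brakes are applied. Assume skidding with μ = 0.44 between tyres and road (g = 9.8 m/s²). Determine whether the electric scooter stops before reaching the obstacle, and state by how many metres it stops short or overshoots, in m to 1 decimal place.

Yes — it stops 4.6 m short of the obstacle

14 ft/s × 0.3048 = 4.2672 m/s.
a = μg = 0.44 × 9.8 = 4.312 m/s².
Reaction distance = 4.2672 × 0.54 = 2.304 m.
Braking distance = v²/(2a) = 18.209 / 8.624 = 2.111 m.
Total stopping distance = 2.304 + 2.111 = 4.415 m, vs 9 m available — it stops with 9 − 4.415 = 4.585 m to spare.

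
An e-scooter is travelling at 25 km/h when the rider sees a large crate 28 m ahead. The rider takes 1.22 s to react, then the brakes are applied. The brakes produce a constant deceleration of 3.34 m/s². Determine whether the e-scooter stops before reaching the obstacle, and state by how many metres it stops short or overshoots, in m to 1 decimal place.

Yes — it stops 12.3 m short of the obstacle

25 km/h ÷ 3.6 = 6.9444 m/s.
Reaction distance = 6.9444 × 1.22 = 8.472 m.
Braking distance = v²/(2a) = 48.225 / 6.680 = 7.219 m.
Total stopping distance = 8.472 + 7.219 = 15.691 m, vs 28 m available — it stops with 28 − 15.691 = 12.309 m to spare.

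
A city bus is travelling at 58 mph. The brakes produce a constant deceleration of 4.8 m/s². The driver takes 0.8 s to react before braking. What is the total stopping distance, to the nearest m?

58 mph × 0.44704 = 25.9283 m/s.
Reaction distance = v·t_r = 25.9283 × 0.8 = 20.743 m.
Braking distance = v²/(2a) = 25.9283² / (2 × 4.800) = 672.277 / 9.600 = 70.029 m.
Total = 20.743 + 70.029 = 90.772 m.

Total stopping distance ≈ 91 m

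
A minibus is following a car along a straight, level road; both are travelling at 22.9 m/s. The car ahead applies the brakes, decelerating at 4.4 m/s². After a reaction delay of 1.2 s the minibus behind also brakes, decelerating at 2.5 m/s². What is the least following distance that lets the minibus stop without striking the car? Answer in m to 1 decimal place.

Leader travels v²/(2a_L) = 524.410 / 8.800 = 59.592 m before stopping.
Follower covers v·t_r = 22.9000 × 1.2 = 27.480 m while reacting, then v²/(2a_F) = 524.410 / 5.000 = 104.882 m while braking, for a total of 27.480 + 104.882 = 132.362 m.
Since a_F ≤ a_L and the follower starts braking later, the follower is never slower than the leader, so the closest approach is when both have stopped.
Minimum gap = 132.362 − 59.592 = 72.770 m.

Minimum gap ≈ 72.8 m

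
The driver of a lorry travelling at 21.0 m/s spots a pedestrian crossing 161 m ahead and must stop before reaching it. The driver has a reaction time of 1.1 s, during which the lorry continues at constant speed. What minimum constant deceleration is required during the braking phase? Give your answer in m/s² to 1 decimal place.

Required deceleration ≈ 1.6 m/s²

Distance covered during reaction = 21.0000 × 1.1 = 23.100 m.
Distance available for braking: 161 − 23.100 = 137.900 m.
v² = 2a·d ⇒ a = v²/(2d) = 21.0000² / (2 × 137.900) = 441.000 / 275.800 = 1.5990 m/s².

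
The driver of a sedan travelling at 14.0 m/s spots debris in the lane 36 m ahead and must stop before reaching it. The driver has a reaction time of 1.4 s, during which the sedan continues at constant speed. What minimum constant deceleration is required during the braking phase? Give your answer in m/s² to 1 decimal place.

Required deceleration ≈ 6.0 m/s²

Distance covered during reaction = 14.0000 × 1.4 = 19.600 m.
Distance available for braking: 36 − 19.600 = 16.400 m.
v² = 2a·d ⇒ a = v²/(2d) = 14.0000² / (2 × 16.400) = 196.000 / 32.800 = 5.9756 m/s².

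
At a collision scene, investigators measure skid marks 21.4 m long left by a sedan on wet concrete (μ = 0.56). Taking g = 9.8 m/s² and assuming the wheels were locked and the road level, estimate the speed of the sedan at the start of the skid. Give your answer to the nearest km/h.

Initial speed ≈ 55 km/h

Deceleration a = μg = 0.56 × 9.8 = 5.488 m/s².
v = √(2a·d) = √(2 × 5.488 × 21.4) = √234.886 = 15.3260 m/s.
= 15.3260 × 3.6 = 55.174 km/h.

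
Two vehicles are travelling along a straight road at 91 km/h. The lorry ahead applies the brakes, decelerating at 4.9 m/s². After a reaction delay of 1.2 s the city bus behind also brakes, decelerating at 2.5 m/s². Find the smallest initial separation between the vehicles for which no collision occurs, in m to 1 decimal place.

Minimum gap ≈ 92.9 m

91 km/h ÷ 3.6 = 25.2778 m/s.
Leader travels v²/(2a_L) = 638.967 / 9.800 = 65.201 m before stopping.
Follower covers v·t_r = 25.2778 × 1.2 = 30.333 m while reacting, then v²/(2a_F) = 638.967 / 5.000 = 127.793 m while braking, for a total of 30.333 + 127.793 = 158.126 m.
Since a_F ≤ a_L and the follower starts braking later, the follower is never slower than the leader, so the closest approach is when both have stopped.
Minimum gap = 158.126 − 65.201 = 92.925 m.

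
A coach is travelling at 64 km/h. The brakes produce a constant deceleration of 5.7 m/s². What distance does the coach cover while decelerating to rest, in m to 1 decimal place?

64 km/h ÷ 3.6 = 17.7778 m/s.
Braking distance = v²/(2a) = 17.7778² / (2 × 5.700) = 316.050 / 11.400 = 27.724 m.

Braking distance ≈ 27.7 m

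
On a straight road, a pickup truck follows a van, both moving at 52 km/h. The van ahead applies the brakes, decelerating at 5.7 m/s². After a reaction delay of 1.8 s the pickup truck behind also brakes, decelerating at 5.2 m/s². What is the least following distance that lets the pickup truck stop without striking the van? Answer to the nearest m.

Minimum gap ≈ 28 m

52 km/h ÷ 3.6 = 14.4444 m/s.
Leader travels v²/(2a_L) = 208.641 / 11.400 = 18.302 m before stopping.
Follower covers v·t_r = 14.4444 × 1.8 = 26.000 m while reacting, then v²/(2a_F) = 208.641 / 10.400 = 20.062 m while braking, for a total of 26.000 + 20.062 = 46.062 m.
Since a_F ≤ a_L and the follower starts braking later, the follower is never slower than the leader, so the closest approach is when both have stopped.
Minimum gap = 46.062 − 18.302 = 27.760 m.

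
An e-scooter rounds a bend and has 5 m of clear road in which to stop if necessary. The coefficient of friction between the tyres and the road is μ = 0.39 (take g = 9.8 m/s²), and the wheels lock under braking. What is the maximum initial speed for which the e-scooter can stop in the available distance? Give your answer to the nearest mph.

Maximum speed ≈ 14 mph

a = μg = 0.39 × 9.8 = 3.822 m/s².
v²/(2a) = d ⇒ v = √(2 × 3.822 × 5) = √38.22 = 6.1822 m/s.
6.1822 m/s ÷ 0.44704 = 13.829 mph.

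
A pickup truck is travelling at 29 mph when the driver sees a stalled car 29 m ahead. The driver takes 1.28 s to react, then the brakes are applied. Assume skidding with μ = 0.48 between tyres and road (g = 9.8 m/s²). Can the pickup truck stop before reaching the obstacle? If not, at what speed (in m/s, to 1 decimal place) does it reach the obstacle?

No — it strikes the obstacle at 7.2 m/s

29 mph × 0.44704 = 12.9642 m/s.
a = μg = 0.48 × 9.8 = 4.704 m/s².
Reaction distance = 12.9642 × 1.28 = 16.594 m.
Braking distance needed to stop: v²/(2a) = 168.070 / 9.408 = 17.865 m, so total needed = 16.594 + 17.865 = 34.459 m > 29 m — it cannot stop.
Distance remaining when braking begins: 29 − 16.594 = 12.406 m.
v² = v₀² − 2a·d = 168.070 − 2 × 4.704 × 12.406 = 51.354 m²/s².
v = √51.354 = 7.166 m/s.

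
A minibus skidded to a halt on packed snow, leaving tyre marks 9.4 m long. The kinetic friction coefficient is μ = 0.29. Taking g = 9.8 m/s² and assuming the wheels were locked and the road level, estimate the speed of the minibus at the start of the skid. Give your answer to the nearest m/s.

Initial speed ≈ 7 m/s

Deceleration a = μg = 0.29 × 9.8 = 2.842 m/s².
v = √(2a·d) = √(2 × 2.842 × 9.4) = √53.430 = 7.3096 m/s.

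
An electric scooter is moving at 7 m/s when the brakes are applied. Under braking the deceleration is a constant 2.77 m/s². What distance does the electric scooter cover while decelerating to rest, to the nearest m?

Braking distance ≈ 9 m

Braking distance = v²/(2a) = 7.0000² / (2 × 2.770) = 49.000 / 5.540 = 8.845 m.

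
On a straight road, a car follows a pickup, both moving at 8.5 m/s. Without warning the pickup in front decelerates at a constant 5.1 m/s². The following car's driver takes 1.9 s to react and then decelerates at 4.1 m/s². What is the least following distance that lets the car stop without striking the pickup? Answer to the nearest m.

Leader travels v²/(2a_L) = 72.250 / 10.200 = 7.083 m before stopping.
Follower covers v·t_r = 8.5000 × 1.9 = 16.150 m while reacting, then v²/(2a_F) = 72.250 / 8.200 = 8.811 m while braking, for a total of 16.150 + 8.811 = 24.961 m.
Since a_F ≤ a_L and the follower starts braking later, the follower is never slower than the leader, so the closest approach is when both have stopped.
Minimum gap = 24.961 − 7.083 = 17.878 m.

Minimum gap ≈ 18 m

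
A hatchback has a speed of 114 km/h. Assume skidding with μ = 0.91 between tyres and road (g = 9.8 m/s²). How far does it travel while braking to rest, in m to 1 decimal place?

Braking distance ≈ 56.2 m

114 km/h ÷ 3.6 = 31.6667 m/s.
a = μg = 0.91 × 9.8 = 8.918 m/s².
Braking distance = v²/(2a) = 31.6667² / (2 × 8.918) = 1002.780 / 17.836 = 56.222 m.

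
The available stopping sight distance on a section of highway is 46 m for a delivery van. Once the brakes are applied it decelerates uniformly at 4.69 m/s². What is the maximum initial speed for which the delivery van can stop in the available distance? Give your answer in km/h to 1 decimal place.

v²/(2a) = d ⇒ v = √(2 × 4.690 × 46) = √431.48 = 20.7721 m/s.
20.7721 m/s × 3.6 = 74.780 km/h.

Maximum speed ≈ 74.8 km/h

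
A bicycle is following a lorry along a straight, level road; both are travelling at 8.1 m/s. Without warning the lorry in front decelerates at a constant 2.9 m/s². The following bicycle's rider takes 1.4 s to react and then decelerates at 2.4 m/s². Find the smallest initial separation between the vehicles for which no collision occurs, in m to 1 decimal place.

Leader travels v²/(2a_L) = 65.610 / 5.800 = 11.312 m before stopping.
Follower covers v·t_r = 8.1000 × 1.4 = 11.340 m while reacting, then v²/(2a_F) = 65.610 / 4.800 = 13.669 m while braking, for a total of 11.340 + 13.669 = 25.009 m.
Since a_F ≤ a_L and the follower starts braking later, the follower is never slower than the leader, so the closest approach is when both have stopped.
Minimum gap = 25.009 − 11.312 = 13.697 m.

Minimum gap ≈ 13.7 m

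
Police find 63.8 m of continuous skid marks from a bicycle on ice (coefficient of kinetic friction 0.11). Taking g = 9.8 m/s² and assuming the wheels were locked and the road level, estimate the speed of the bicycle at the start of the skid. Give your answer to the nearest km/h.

Deceleration a = μg = 0.11 × 9.8 = 1.078 m/s².
v = √(2a·d) = √(2 × 1.078 × 63.8) = √137.553 = 11.7283 m/s.
= 11.7283 × 3.6 = 42.222 km/h.

Initial speed ≈ 42 km/h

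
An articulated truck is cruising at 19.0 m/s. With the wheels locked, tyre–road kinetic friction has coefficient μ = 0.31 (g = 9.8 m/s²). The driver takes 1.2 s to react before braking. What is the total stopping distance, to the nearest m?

Total stopping distance ≈ 82 m

a = μg = 0.31 × 9.8 = 3.038 m/s².
Reaction distance = v·t_r = 19.0000 × 1.2 = 22.800 m.
Braking distance = v²/(2a) = 19.0000² / (2 × 3.038) = 361.000 / 6.076 = 59.414 m.
Total = 22.800 + 59.414 = 82.214 m.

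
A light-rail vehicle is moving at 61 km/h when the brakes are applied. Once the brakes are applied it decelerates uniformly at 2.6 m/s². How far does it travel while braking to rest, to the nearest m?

Braking distance ≈ 55 m

61 km/h ÷ 3.6 = 16.9444 m/s.
Braking distance = v²/(2a) = 16.9444² / (2 × 2.600) = 287.113 / 5.200 = 55.214 m.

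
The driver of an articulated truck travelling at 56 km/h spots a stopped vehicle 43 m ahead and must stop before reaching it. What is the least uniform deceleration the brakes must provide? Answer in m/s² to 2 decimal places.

Required deceleration ≈ 2.81 m/s²

56 km/h ÷ 3.6 = 15.5556 m/s.
v² = 2a·d ⇒ a = v²/(2d) = 15.5556² / (2 × 43.000) = 241.977 / 86.000 = 2.8137 m/s².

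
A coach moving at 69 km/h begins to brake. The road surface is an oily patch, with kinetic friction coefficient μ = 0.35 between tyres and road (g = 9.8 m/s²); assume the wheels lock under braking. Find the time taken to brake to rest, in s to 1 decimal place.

Braking time ≈ 5.6 s

69 km/h ÷ 3.6 = 19.1667 m/s.
a = μg = 0.35 × 9.8 = 3.430 m/s².
Braking time = v/a = 19.1667 / 3.430 = 5.588 s.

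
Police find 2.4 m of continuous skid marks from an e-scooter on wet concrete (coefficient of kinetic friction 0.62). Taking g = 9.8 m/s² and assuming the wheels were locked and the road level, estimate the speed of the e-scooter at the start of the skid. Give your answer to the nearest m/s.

Initial speed ≈ 5 m/s

Deceleration a = μg = 0.62 × 9.8 = 6.076 m/s².
v = √(2a·d) = √(2 × 6.076 × 2.4) = √29.165 = 5.4005 m/s.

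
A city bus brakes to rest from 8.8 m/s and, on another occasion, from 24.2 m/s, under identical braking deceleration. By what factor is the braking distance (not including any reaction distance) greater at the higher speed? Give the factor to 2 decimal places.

Factor ≈ 7.56

Braking distance d = v²/(2a), so with a fixed, d ∝ v².
Factor = (24.2/8.8)² = 2.7500² = 7.5625.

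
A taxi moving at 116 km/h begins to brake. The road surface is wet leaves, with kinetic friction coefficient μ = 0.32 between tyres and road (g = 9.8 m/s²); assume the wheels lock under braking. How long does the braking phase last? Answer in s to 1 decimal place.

116 km/h ÷ 3.6 = 32.2222 m/s.
a = μg = 0.32 × 9.8 = 3.136 m/s².
Braking time = v/a = 32.2222 / 3.136 = 10.275 s.

Braking time ≈ 10.3 s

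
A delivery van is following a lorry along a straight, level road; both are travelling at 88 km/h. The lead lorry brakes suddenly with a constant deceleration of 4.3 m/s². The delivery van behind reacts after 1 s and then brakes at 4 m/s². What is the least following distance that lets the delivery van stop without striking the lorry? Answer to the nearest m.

Minimum gap ≈ 30 m

88 km/h ÷ 3.6 = 24.4444 m/s.
Leader travels v²/(2a_L) = 597.529 / 8.600 = 69.480 m before stopping.
Follower covers v·t_r = 24.4444 × 1 = 24.444 m while reacting, then v²/(2a_F) = 597.529 / 8.000 = 74.691 m while braking, for a total of 24.444 + 74.691 = 99.135 m.
Since a_F ≤ a_L and the follower starts braking later, the follower is never slower than the leader, so the closest approach is when both have stopped.
Minimum gap = 99.135 − 69.480 = 29.655 m.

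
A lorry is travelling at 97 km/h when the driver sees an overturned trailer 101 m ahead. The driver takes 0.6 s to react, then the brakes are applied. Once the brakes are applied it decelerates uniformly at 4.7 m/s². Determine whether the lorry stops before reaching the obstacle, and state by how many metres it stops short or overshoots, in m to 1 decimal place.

Yes — it stops 7.6 m short of the obstacle

97 km/h ÷ 3.6 = 26.9444 m/s.
Reaction distance = 26.9444 × 0.6 = 16.167 m.
Braking distance = v²/(2a) = 726.001 / 9.400 = 77.234 m.
Total stopping distance = 16.167 + 77.234 = 93.401 m, vs 101 m available — it stops with 101 − 93.401 = 7.599 m to spare.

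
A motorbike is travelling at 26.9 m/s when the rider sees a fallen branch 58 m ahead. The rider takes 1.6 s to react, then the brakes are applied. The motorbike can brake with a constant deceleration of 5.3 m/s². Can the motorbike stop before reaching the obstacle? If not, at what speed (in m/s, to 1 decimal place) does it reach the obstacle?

Reaction distance = 26.9000 × 1.6 = 43.040 m.
Braking distance needed to stop: v²/(2a) = 723.610 / 10.600 = 68.265 m, so total needed = 43.040 + 68.265 = 111.305 m > 58 m — it cannot stop.
Distance remaining when braking begins: 58 − 43.040 = 14.960 m.
v² = v₀² − 2a·d = 723.610 − 2 × 5.300 × 14.960 = 565.034 m²/s².
v = √565.034 = 23.770 m/s.

No — it strikes the obstacle at 23.8 m/s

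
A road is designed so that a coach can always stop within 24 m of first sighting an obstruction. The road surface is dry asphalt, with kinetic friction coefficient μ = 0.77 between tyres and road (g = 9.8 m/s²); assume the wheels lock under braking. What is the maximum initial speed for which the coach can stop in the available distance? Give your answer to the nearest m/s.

a = μg = 0.77 × 9.8 = 7.546 m/s².
v²/(2a) = d ⇒ v = √(2 × 7.546 × 24) = √362.21 = 19.0318 m/s.

Maximum speed ≈ 19 m/s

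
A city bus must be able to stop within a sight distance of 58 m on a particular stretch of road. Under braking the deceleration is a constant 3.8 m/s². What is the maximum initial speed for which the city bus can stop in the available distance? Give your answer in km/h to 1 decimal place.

Maximum speed ≈ 75.6 km/h

v²/(2a) = d ⇒ v = √(2 × 3.800 × 58) = √440.80 = 20.9952 m/s.
20.9952 m/s × 3.6 = 75.583 km/h.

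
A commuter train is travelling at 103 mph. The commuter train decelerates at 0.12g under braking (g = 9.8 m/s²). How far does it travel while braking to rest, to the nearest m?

103 mph × 0.44704 = 46.0451 m/s.
a = 0.12 × 9.8 = 1.176 m/s².
Braking distance = v²/(2a) = 46.0451² / (2 × 1.176) = 2120.151 / 2.352 = 901.425 m.

Braking distance ≈ 901 m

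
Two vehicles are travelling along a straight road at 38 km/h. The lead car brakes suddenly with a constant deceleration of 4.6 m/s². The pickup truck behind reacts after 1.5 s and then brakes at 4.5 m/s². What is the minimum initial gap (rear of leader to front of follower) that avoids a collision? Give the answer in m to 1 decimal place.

38 km/h ÷ 3.6 = 10.5556 m/s.
Leader travels v²/(2a_L) = 111.421 / 9.200 = 12.111 m before stopping.
Follower covers v·t_r = 10.5556 × 1.5 = 15.833 m while reacting, then v²/(2a_F) = 111.421 / 9.000 = 12.380 m while braking, for a total of 15.833 + 12.380 = 28.213 m.
Since a_F ≤ a_L and the follower starts braking later, the follower is never slower than the leader, so the closest approach is when both have stopped.
Minimum gap = 28.213 − 12.111 = 16.102 m.

Minimum gap ≈ 16.1 m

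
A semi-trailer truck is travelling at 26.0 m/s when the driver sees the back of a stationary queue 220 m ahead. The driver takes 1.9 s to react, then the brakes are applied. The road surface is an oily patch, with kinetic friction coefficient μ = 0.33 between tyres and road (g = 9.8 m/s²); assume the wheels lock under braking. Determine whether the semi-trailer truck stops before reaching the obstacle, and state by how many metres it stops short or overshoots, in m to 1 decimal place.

a = μg = 0.33 × 9.8 = 3.234 m/s².
Reaction distance = 26.0000 × 1.9 = 49.400 m.
Braking distance = v²/(2a) = 676.000 / 6.468 = 104.515 m.
Total stopping distance = 49.400 + 104.515 = 153.915 m, vs 220 m available — it stops with 220 − 153.915 = 66.085 m to spare.

Yes — it stops 66.1 m short of the obstacle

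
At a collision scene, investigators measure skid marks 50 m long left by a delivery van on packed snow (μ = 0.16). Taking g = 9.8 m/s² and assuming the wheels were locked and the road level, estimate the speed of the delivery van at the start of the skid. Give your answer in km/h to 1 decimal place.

Initial speed ≈ 45.1 km/h

Deceleration a = μg = 0.16 × 9.8 = 1.568 m/s².
v = √(2a·d) = √(2 × 1.568 × 50) = √156.800 = 12.5220 m/s.
= 12.5220 × 3.6 = 45.079 km/h.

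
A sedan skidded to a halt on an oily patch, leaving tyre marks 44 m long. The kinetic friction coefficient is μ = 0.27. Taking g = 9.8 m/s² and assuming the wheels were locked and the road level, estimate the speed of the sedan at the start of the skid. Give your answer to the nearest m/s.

Initial speed ≈ 15 m/s

Deceleration a = μg = 0.27 × 9.8 = 2.646 m/s².
v = √(2a·d) = √(2 × 2.646 × 44) = √232.848 = 15.2594 m/s.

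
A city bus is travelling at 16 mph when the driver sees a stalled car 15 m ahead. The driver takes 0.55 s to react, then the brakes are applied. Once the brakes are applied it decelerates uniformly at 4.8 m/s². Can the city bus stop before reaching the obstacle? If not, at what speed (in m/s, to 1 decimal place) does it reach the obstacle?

Yes — it stops about 5.7 m short of the obstacle, so it never reaches it

16 mph × 0.44704 = 7.1526 m/s.
Reaction distance = 7.1526 × 0.55 = 3.934 m.
Braking distance = v²/(2a) = 51.160 / 9.600 = 5.329 m.
Total stopping distance = 3.934 + 5.329 = 9.263 m, vs 15 m available — it stops with 15 − 9.263 = 5.737 m to spare.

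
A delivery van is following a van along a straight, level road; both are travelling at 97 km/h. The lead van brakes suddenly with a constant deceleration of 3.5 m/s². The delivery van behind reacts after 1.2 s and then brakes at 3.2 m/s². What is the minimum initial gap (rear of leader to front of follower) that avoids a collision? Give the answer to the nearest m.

Minimum gap ≈ 42 m

97 km/h ÷ 3.6 = 26.9444 m/s.
Leader travels v²/(2a_L) = 726.001 / 7.000 = 103.714 m before stopping.
Follower covers v·t_r = 26.9444 × 1.2 = 32.333 m while reacting, then v²/(2a_F) = 726.001 / 6.400 = 113.438 m while braking, for a total of 32.333 + 113.438 = 145.771 m.
Since a_F ≤ a_L and the follower starts braking later, the follower is never slower than the leader, so the closest approach is when both have stopped.
Minimum gap = 145.771 − 103.714 = 42.057 m.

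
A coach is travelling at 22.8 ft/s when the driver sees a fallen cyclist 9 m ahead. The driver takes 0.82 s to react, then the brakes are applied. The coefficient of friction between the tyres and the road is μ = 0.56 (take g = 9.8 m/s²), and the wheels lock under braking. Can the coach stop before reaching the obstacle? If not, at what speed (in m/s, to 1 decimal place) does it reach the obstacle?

22.8 ft/s × 0.3048 = 6.9494 m/s.
a = μg = 0.56 × 9.8 = 5.488 m/s².
Reaction distance = 6.9494 × 0.82 = 5.699 m.
Braking distance needed to stop: v²/(2a) = 48.294 / 10.976 = 4.400 m, so total needed = 5.699 + 4.400 = 10.099 m > 9 m — it cannot stop.
Distance remaining when braking begins: 9 − 5.699 = 3.301 m.
v² = v₀² − 2a·d = 48.294 − 2 × 5.488 × 3.301 = 12.062 m²/s².
v = √12.062 = 3.473 m/s.

No — it strikes the obstacle at 3.5 m/s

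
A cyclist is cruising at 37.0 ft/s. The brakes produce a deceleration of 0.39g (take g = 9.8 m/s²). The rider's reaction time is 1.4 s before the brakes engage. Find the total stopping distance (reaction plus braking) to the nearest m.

37 ft/s × 0.3048 = 11.2776 m/s.
a = 0.39 × 9.8 = 3.822 m/s².
Reaction distance = v·t_r = 11.2776 × 1.4 = 15.789 m.
Braking distance = v²/(2a) = 11.2776² / (2 × 3.822) = 127.184 / 7.644 = 16.638 m.
Total = 15.789 + 16.638 = 32.427 m.

Total stopping distance ≈ 32 m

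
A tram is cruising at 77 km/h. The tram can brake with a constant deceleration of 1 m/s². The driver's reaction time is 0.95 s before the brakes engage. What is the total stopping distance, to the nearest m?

Total stopping distance ≈ 249 m

77 km/h ÷ 3.6 = 21.3889 m/s.
Reaction distance = v·t_r = 21.3889 × 0.95 = 20.319 m.
Braking distance = v²/(2a) = 21.3889² / (2 × 1.000) = 457.485 / 2.000 = 228.743 m.
Total = 20.319 + 228.743 = 249.062 m.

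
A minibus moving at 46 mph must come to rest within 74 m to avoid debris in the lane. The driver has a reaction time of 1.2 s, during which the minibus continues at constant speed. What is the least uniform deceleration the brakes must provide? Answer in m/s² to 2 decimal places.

46 mph × 0.44704 = 20.5638 m/s.
Distance covered during reaction = 20.5638 × 1.2 = 24.677 m.
Distance available for braking: 74 − 24.677 = 49.323 m.
v² = 2a·d ⇒ a = v²/(2d) = 20.5638² / (2 × 49.323) = 422.870 / 98.646 = 4.2867 m/s².

Required deceleration ≈ 4.29 m/s²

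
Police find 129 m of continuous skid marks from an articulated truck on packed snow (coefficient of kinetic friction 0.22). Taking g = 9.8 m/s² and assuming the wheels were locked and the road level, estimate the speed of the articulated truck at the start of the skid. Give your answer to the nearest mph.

Initial speed ≈ 53 mph

Deceleration a = μg = 0.22 × 9.8 = 2.156 m/s².
v = √(2a·d) = √(2 × 2.156 × 129) = √556.248 = 23.5849 m/s.
= 23.5849 ÷ 0.44704 = 52.758 mph.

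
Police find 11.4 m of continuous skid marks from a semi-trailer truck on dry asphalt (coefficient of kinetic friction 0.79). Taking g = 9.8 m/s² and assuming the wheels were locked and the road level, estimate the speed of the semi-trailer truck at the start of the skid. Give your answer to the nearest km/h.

Deceleration a = μg = 0.79 × 9.8 = 7.742 m/s².
v = √(2a·d) = √(2 × 7.742 × 11.4) = √176.518 = 13.2860 m/s.
= 13.2860 × 3.6 = 47.830 km/h.

Initial speed ≈ 48 km/h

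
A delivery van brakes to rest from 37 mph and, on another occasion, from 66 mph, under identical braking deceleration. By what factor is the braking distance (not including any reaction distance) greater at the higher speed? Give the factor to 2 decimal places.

Braking distance d = v²/(2a), so with a fixed, d ∝ v².
Factor = (66/37)² = 1.7838² = 3.1819.

Factor ≈ 3.18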